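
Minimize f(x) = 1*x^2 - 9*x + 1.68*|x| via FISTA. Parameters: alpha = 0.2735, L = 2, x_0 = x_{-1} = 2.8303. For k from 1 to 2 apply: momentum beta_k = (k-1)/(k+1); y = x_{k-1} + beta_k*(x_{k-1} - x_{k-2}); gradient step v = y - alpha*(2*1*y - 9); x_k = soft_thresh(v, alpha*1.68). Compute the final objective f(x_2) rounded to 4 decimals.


FISTA on f(x) = 1*x^2 - 9*x + 1.68*|x|
L = 2, alpha = 0.2735
Iteration 1: beta = 0.0, y = 2.8303 + 0.0*(2.8303 - 2.8303) = 2.8303
  grad(y) = -3.3394, v = y - alpha*grad = 3.7436
  prox(v) = soft_thresh(3.7436, 0.4595) = 3.2841
Iteration 2: beta = 0.3333, y = 3.2841 + 0.3333*(3.2841 - 2.8303) = 3.4354
  grad(y) = -2.1291, v = y - alpha*grad = 4.0177
  prox(v) = soft_thresh(4.0177, 0.4595) = 3.5583
f(x_2) = 1*3.5583^2 - 9*3.5583 + 1.68*|3.5583| = -13.3853


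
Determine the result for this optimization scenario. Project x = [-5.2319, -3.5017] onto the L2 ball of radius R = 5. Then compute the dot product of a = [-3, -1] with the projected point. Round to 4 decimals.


Step 1: Compute ||x|| (intermediates to 6 decimals).
||x|| = sqrt((-5.2319)^2 + (-3.5017)^2) = 6.295608
Step 2: Project.
Since ||x|| > R, scale = R/||x|| = 5/6.295608 = 0.794204, proj(x) = scale * x
proj(x) = [-4.155196, -2.781064]
Step 3: Dot product.
a^T * proj(x) = -3*(-4.155196) - 1*(-2.781064) = 15.2467


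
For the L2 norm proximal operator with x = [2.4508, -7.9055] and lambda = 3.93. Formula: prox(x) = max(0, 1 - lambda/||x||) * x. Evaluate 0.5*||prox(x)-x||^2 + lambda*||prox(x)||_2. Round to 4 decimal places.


Step 1: Compute ||x||.
||x|| = 8.2767
Step 2: Compute scaling factor.
scale = max(0, 1 - 3.93/8.2767) = 0.5252
Step 3: prox(x) = [1.2871, -4.1517]
||prox(x)|| = 4.3467
Step 4: Proximal objective.
0.5*||prox-x||^2 = 7.7225
lambda*||prox|| = 17.0825
Total = 24.8049


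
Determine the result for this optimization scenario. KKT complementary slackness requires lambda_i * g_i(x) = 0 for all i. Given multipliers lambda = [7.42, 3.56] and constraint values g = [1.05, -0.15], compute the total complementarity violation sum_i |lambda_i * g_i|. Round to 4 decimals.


KKT complementary slackness check:
lambda_1 * g_1 = 7.42 * 1.05 = 7.791
lambda_2 * g_2 = 3.56 * -0.15 = -0.534
Total violation = 7.791 + 0.534 = 8.325


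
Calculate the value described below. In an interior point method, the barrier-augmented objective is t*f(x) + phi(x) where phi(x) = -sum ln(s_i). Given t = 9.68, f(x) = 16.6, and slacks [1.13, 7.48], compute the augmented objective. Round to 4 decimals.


Step 1: Compute log-barrier.
ln values: [0.1222, 2.0122]
phi = -(0.1222 + 2.0122) = -2.1345
Step 2: Compute augmented objective.
t*f(x) = 9.68*16.6 = 160.688
Total = 160.688 - 2.1345 = 158.5535


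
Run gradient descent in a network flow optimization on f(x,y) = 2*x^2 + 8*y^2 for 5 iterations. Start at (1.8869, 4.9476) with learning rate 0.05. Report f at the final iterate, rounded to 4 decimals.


Gradient descent on f(x,y) = 2*x^2 + 8*y^2.
Starting point: (1.8869, 4.9476), alpha = 0.05
Step 1: grad_x = 2*2*1.8869 = 7.5476, grad_y = 2*8*4.9476 = 79.1616
  x_1 = 1.8869 - 0.05*7.5476 = 1.5095
  y_1 = 4.9476 - 0.05*79.1616 = 0.9895
Step 2: grad_x = 2*2*1.5095 = 6.0381, grad_y = 2*8*0.9895 = 15.8323
  x_2 = 1.5095 - 0.05*6.0381 = 1.2076
  y_2 = 0.9895 - 0.05*15.8323 = 0.1979
Step 3: grad_x = 2*2*1.2076 = 4.8305, grad_y = 2*8*0.1979 = 3.1665
  x_3 = 1.2076 - 0.05*4.8305 = 0.9661
  y_3 = 0.1979 - 0.05*3.1665 = 0.0396
Step 4: grad_x = 2*2*0.9661 = 3.8644, grad_y = 2*8*0.0396 = 0.6333
  x_4 = 0.9661 - 0.05*3.8644 = 0.7729
  y_4 = 0.0396 - 0.05*0.6333 = 0.0079
Step 5: grad_x = 2*2*0.7729 = 3.0915, grad_y = 2*8*0.0079 = 0.1267
  x_5 = 0.7729 - 0.05*3.0915 = 0.6183
  y_5 = 0.0079 - 0.05*0.1267 = 0.0016
f(0.6183, 0.0016) = 2*0.6183^2 + 8*0.0016^2 = 0.7646


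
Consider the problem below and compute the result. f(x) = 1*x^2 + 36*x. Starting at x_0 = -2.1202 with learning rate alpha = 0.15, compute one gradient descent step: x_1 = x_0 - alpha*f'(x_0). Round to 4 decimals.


We compute the gradient at x_0 and apply the update.
f'(x) = 2*x + 36
f'(-2.1202) = 2*-2.1202 + 36 = 31.7596
x_1 = -2.1202 - 0.15*31.7596 = -6.8841


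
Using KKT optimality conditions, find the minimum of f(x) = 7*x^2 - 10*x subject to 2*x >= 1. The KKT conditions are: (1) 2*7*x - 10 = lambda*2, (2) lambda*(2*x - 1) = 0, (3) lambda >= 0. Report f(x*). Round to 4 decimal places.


Step 1: Try lambda = 0 (constraint inactive).
Stationarity: 2*7*x - 10 = 0
x* = 10/(2*7) = 5/7 = 0.7143 (rounded; the exact value 5/7 is used below)
Check constraint: 2*0.7143 = 1.4286 >= 1 -- satisfied.
Step 2: Compute optimal value.
f(x*) = 7*(5/7)^2 - 10*(5/7) = -3.5714


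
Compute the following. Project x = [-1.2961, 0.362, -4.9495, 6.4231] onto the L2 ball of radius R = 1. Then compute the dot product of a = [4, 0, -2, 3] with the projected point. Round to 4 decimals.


Step 1: Compute ||x|| (intermediates to 6 decimals).
||x|| = sqrt((-1.2961)^2 + 0.362^2 + (-4.9495)^2 + 6.4231^2) = 8.219774
Step 2: Project.
Since ||x|| > R, scale = R/||x|| = 1/8.219774 = 0.121658, proj(x) = scale * x
proj(x) = [-0.157681, 0.04404, -0.602146, 0.781421]
Step 3: Dot product.
a^T * proj(x) = 4*(-0.157681) + 0*0.04404 - 2*(-0.602146) + 3*0.781421 = 2.9178


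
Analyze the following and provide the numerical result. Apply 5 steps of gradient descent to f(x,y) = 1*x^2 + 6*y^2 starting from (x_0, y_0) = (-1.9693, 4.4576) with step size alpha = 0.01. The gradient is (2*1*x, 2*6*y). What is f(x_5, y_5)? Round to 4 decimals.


Gradient descent on f(x,y) = 1*x^2 + 6*y^2.
Starting point: (-1.9693, 4.4576), alpha = 0.01
Step 1: grad_x = 2*1*-1.9693 = -3.9386, grad_y = 2*6*4.4576 = 53.4912
  x_1 = -1.9693 - 0.01*-3.9386 = -1.9299
  y_1 = 4.4576 - 0.01*53.4912 = 3.9227
Step 2: grad_x = 2*1*-1.9299 = -3.8598, grad_y = 2*6*3.9227 = 47.0723
  x_2 = -1.9299 - 0.01*-3.8598 = -1.8913
  y_2 = 3.9227 - 0.01*47.0723 = 3.452
Step 3: grad_x = 2*1*-1.8913 = -3.7826, grad_y = 2*6*3.452 = 41.4236
  x_3 = -1.8913 - 0.01*-3.7826 = -1.8535
  y_3 = 3.452 - 0.01*41.4236 = 3.0377
Step 4: grad_x = 2*1*-1.8535 = -3.707, grad_y = 2*6*3.0377 = 36.4528
  x_4 = -1.8535 - 0.01*-3.707 = -1.8164
  y_4 = 3.0377 - 0.01*36.4528 = 2.6732
Step 5: grad_x = 2*1*-1.8164 = -3.6328, grad_y = 2*6*2.6732 = 32.0784
  x_5 = -1.8164 - 0.01*-3.6328 = -1.7801
  y_5 = 2.6732 - 0.01*32.0784 = 2.3524
f(-1.7801, 2.3524) = 1*(-1.7801)^2 + 6*2.3524^2 = 36.3719


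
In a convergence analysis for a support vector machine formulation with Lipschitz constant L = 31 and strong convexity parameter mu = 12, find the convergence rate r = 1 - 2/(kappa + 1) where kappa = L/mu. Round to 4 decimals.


Step 1: Compute the condition number.
kappa = L/mu = 31/12 = 2.5833
Step 2: Compute the convergence rate.
r = 1 - 2/(kappa + 1) = 1 - 2*mu/(L + mu) = (L - mu)/(L + mu) = 19/43 = 0.4419


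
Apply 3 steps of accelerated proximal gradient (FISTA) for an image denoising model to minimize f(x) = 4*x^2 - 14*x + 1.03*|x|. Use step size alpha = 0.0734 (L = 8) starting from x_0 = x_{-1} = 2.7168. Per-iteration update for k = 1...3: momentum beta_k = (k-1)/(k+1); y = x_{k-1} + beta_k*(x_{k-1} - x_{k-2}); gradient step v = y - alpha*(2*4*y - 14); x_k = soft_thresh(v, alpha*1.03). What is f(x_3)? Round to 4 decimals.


FISTA on f(x) = 4*x^2 - 14*x + 1.03*|x|
L = 8, alpha = 0.0734
Iteration 1: beta = 0.0, y = 2.7168 + 0.0*(2.7168 - 2.7168) = 2.7168
  grad(y) = 7.7344, v = y - alpha*grad = 2.1491
  prox(v) = soft_thresh(2.1491, 0.0756) = 2.0735
Iteration 2: beta = 0.3333, y = 2.0735 + 0.3333*(2.0735 - 2.7168) = 1.8591
  grad(y) = 0.8725, v = y - alpha*grad = 1.795
  prox(v) = soft_thresh(1.795, 0.0756) = 1.7194
Iteration 3: beta = 0.5, y = 1.7194 + 0.5*(1.7194 - 2.0735) = 1.5424
  grad(y) = -1.661, v = y - alpha*grad = 1.6643
  prox(v) = soft_thresh(1.6643, 0.0756) = 1.5887
f(x_3) = 4*1.5887^2 - 14*1.5887 + 1.03*|1.5887| = -10.5096


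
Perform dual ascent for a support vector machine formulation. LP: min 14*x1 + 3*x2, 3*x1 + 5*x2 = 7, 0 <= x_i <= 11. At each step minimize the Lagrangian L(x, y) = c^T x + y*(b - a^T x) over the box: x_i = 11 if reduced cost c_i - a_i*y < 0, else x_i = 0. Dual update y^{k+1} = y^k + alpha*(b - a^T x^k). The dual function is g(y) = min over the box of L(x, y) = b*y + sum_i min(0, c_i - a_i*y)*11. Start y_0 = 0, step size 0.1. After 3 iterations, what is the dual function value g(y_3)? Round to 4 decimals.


Dual ascent for LP: min 14*x1 + 3*x2, 3*x1 + 5*x2 = 7, 0 <= x_i <= 11
Step 1: y^k = 0.0, reduced costs: (14.0, 3.0)
  x^k = (0.0, 0.0), subgradient = b - a^T x = 7.0
  y^{k+1} = 0.0 + 0.1*7.0 = 0.7
Step 2: y^k = 0.7, reduced costs: (11.9, -0.5)
  x^k = (0.0, 11.0), subgradient = b - a^T x = -48.0
  y^{k+1} = 0.7 + 0.1*-48.0 = -4.1
Step 3: y^k = -4.1, reduced costs: (26.3, 23.5)
  x^k = (0.0, 0.0), subgradient = b - a^T x = 7.0
  y^{k+1} = -4.1 + 0.1*7.0 = -3.4
Dual objective at y_3 = -3.4: reduced costs (24.2, 20.0), box minimizer x = (0.0, 0.0)
g(y_3) = b*y + (c1 - a1*y)*x1 + (c2 - a2*y)*x2 = 7*(-3.4) + 24.2*0.0 + 20.0*0.0 = -23.8 + 0.0 + 0.0 = -23.8


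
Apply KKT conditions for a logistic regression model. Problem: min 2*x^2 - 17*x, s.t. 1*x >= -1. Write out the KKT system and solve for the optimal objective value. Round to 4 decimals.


Step 1: Try lambda = 0 (constraint inactive).
Stationarity: 2*2*x - 17 = 0
x* = 17/(2*2) = 4.25
Check constraint: 1*4.25 = 4.25 >= -1 -- satisfied.
Step 2: Compute optimal value.
f(x*) = 2*4.25^2 - 17*4.25 = -36.125


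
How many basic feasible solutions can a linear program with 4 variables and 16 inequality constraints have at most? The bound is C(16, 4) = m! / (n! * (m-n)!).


Each vertex corresponds to some choice of n active constraints out of m, so the number of vertices is at most C(m, n) = m! / (n!(m-n)!).
m = 16, n = 4
Numerator: 16 * 15 * 14 * 13
Denominator: 4! = 24
C(16, 4) = 1820


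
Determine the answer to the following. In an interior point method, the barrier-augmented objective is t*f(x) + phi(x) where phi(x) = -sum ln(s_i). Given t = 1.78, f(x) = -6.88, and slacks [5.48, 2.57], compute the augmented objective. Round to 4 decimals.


Step 1: Compute log-barrier.
ln values: [1.7011, 0.9439]
phi = -(1.7011 + 0.9439) = -2.645
Step 2: Compute augmented objective.
t*f(x) = 1.78*-6.88 = -12.2464
Total = -12.2464 - 2.645 = -14.8914


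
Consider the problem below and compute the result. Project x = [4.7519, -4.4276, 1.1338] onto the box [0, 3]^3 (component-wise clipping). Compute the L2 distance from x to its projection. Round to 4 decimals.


Project each component onto [0, 3].
clip(4.7519) = 3.0, clip(-4.4276) = 0.0, clip(1.1338) = 1.1338
Projection = [3.0, 0.0, 1.1338]
Squared diffs: [3.0692, 19.6036, 0.0]
Distance = sqrt(22.6728) = 4.7616


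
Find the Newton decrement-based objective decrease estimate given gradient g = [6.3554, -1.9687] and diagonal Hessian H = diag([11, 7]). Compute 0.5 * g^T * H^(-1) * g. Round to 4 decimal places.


Step 1: H is diagonal, so H^(-1) * g = [0.5778, -0.2812].
Step 2: g^T H^(-1) g = sum_i g_i^2 / H_ii
  = (6.3554)^2/11 + (-1.9687)^2/7
  = 3.6719 + 0.5537 = 4.2256
Step 3: Objective decrease = 0.5 * g^T H^(-1) g = 2.1128


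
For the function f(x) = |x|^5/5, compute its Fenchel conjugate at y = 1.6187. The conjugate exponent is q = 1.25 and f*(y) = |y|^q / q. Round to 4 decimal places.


The conjugate exponent q satisfies 1/p + 1/q = 1.
p = 5, so q = 5/(5 - 1) = 1.25
|y|^q = 1.6187^1.25 = 1.8258
f*(1.6187) = 1.8258 / 1.25 = 1.4607


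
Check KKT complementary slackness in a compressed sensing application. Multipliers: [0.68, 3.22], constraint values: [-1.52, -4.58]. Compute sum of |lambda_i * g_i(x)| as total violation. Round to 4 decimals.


KKT complementary slackness check:
lambda_1 * g_1 = 0.68 * -1.52 = -1.0336
lambda_2 * g_2 = 3.22 * -4.58 = -14.7476
Total violation = 1.0336 + 14.7476 = 15.7812


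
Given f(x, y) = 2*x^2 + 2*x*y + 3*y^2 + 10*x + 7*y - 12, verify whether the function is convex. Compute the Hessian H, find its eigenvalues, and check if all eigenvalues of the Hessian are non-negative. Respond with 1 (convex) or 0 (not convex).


The Hessian of f(x,y) = 2*x^2 + 2*x*y + 3*y^2 + 10*x + 7*y - 12 is:
H = [[4, 2], [2, 6]]
Trace = 4 + 6 = 10
Determinant = 4*6 - (2)^2 = 20
Discriminant = (10)^2 - 4*20 = 20.0
Eigenvalues: lambda_1 = 2.7639, lambda_2 = 7.2361
The function is convex.

1


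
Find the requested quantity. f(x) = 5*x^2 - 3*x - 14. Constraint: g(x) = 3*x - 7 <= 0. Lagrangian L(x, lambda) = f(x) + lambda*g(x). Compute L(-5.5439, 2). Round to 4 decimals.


Step 1: Evaluate f(x).
f(-5.5439) = 5*(-5.5439)^2 - 3*(-5.5439) - 14 = 156.3058
Step 2: Evaluate g(x).
g(-5.5439) = 3*-5.5439 - 7 = -23.6317
Step 3: Compute Lagrangian.
L = 156.3058 + 2*-23.6317 = 109.0424


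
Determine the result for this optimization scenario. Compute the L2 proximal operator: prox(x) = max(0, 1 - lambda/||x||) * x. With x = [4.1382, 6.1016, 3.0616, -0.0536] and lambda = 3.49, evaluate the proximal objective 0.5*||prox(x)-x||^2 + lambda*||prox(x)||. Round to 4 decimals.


Step 1: Compute ||x||.
||x|| = 7.9831
Step 2: Compute scaling factor.
scale = max(0, 1 - 3.49/7.9831) = 0.5628
Step 3: prox(x) = [2.3291, 3.4342, 1.7232, -0.0302]
||prox(x)|| = 4.4931
Step 4: Proximal objective.
0.5*||prox-x||^2 = 6.0901
lambda*||prox|| = 15.6809
Total = 21.7711


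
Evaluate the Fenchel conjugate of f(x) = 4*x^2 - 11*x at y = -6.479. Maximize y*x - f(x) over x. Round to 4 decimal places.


f*(y) = sup_x {y*x - a*x^2 - b*x} = sup_x {(y-b)*x - a*x^2}
FOC: (y - b) - 2a*x = 0 => x* = (y - b)/(2a)
x* = (-6.479 + 11)/(2*4) = 0.5651
f*(-6.479) = (y-b)^2/(4a) = (-6.479 + 11)^2/(4*4)
= 20.4394/16 = 1.2775


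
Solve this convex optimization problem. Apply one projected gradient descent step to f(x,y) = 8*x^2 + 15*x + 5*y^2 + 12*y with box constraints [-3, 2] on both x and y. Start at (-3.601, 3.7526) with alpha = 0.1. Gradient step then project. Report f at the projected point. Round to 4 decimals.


Step 1: Compute gradient at (-3.601, 3.7526).
grad_x = 2*8*-3.601 + 15 = -42.616
grad_y = 2*5*3.7526 + 12 = 49.526
Step 2: Gradient step.
x_raw = -3.601 - 0.1*-42.616 = 0.6606
y_raw = 3.7526 - 0.1*49.526 = -1.2
Step 3: Project onto [-3, 2].
x_proj = clip(0.6606) = 0.6606
y_proj = clip(-1.2) = -1.2
Step 4: Evaluate f.
f(0.6606, -1.2) = 6.2001


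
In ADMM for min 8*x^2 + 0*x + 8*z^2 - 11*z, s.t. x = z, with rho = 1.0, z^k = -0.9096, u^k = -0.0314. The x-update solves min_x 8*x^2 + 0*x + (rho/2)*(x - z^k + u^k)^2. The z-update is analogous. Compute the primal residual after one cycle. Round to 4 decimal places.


ADMM iteration with rho = 1.0, z^k = -0.9096, u^k = -0.0314
Step 1: x-update.
Minimize 8*x^2 + 0*x + (1.0/2)*(x + 0.9096 - 0.0314)^2
FOC: (2*8 + 1.0)*x = 0 + 1.0*(-0.9096 + 0.0314)
x^{k+1} = -0.0517
Step 2: z-update.
Minimize 8*z^2 - 11*z + (1.0/2)*(-0.0517 - z - 0.0314)^2
FOC: (2*8 + 1.0)*z = 11 + 1.0*(-0.0517 - 0.0314)
z^{k+1} = 0.6422
Step 3: u-update.
u^{k+1} = -0.0314 - 0.0517 - 0.6422 = -0.7252
Step 4: Primal residual = |-0.0517 - 0.6422| = 0.6938


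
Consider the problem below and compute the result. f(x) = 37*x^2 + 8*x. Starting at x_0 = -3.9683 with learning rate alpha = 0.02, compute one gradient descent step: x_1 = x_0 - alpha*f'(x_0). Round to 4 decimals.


We compute the gradient at x_0 and apply the update.
f'(x) = 74*x + 8
f'(-3.9683) = 74*-3.9683 + 8 = -285.6542
x_1 = -3.9683 - 0.02*-285.6542 = 1.7448


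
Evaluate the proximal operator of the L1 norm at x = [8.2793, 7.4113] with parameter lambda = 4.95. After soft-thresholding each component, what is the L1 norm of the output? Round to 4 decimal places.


Soft-thresholding with lambda = 4.95:
prox(8.2793) = sign(8.2793)*max(|8.2793| - 4.95, 0) = 3.3293
prox(7.4113) = sign(7.4113)*max(|7.4113| - 4.95, 0) = 2.4613
prox(x) = [3.3293, 2.4613]
||prox(x)||_1 = 3.3293 + 2.4613 = 5.7906


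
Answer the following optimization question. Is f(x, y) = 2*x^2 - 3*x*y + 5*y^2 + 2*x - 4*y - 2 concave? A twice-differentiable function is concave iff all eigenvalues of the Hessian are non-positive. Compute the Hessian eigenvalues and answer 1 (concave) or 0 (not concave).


The Hessian of f(x,y) = 2*x^2 - 3*x*y + 5*y^2 + 2*x - 4*y - 2 is:
H = [[4, -3], [-3, 10]]
Trace = 4 + 10 = 14
Determinant = 4*10 - (-3)^2 = 31
Discriminant = (14)^2 - 4*31 = 72.0
Eigenvalues: lambda_1 = 2.7574, lambda_2 = 11.2426
The function is not concave.

0


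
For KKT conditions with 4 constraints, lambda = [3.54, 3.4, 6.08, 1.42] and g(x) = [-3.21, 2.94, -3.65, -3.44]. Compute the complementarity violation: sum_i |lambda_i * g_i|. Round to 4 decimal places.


KKT complementary slackness check:
lambda_1 * g_1 = 3.54 * -3.21 = -11.3634
lambda_2 * g_2 = 3.4 * 2.94 = 9.996
lambda_3 * g_3 = 6.08 * -3.65 = -22.192
lambda_4 * g_4 = 1.42 * -3.44 = -4.8848
Total violation = 11.3634 + 9.996 + 22.192 + 4.8848 = 48.4362


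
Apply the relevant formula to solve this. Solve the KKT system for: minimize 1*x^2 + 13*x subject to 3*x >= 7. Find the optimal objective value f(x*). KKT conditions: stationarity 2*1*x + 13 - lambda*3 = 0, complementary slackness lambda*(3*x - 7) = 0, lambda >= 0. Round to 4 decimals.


Step 1: Try lambda = 0 (constraint inactive).
x_unc = -13/(2*1) = -6.5
Check: 3*-6.5 = -19.5 < 7 -- violated!
Step 2: Constraint must be active: 3*x = 7
x* = 7/3 = 2.3333 (rounded; the exact value 7/3 is used below)
lambda = (2*1*(7/3) + 13)/3 = 5.8889
Step 3: Compute optimal value.
f(x*) = 1*(7/3)^2 + 13*(7/3) = 35.7778


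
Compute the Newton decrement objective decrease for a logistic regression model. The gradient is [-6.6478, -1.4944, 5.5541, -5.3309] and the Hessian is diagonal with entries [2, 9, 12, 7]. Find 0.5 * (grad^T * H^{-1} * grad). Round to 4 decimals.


Step 1: H is diagonal, so H^(-1) * g = [-3.3239, -0.166, 0.4628, -0.7616].
Step 2: g^T H^(-1) g = sum_i g_i^2 / H_ii
  = (-6.6478)^2/2 + (-1.4944)^2/9 + (5.5541)^2/12 + (-5.3309)^2/7
  = 22.0966 + 0.2481 + 2.5707 + 4.0598 = 28.9752
Step 3: Objective decrease = 0.5 * g^T H^(-1) g = 14.4876


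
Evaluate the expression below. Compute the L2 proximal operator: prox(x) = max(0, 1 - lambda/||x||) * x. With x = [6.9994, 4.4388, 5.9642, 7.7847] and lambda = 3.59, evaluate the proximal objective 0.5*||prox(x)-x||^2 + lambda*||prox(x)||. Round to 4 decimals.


Step 1: Compute ||x||.
||x|| = 12.8401
Step 2: Compute scaling factor.
scale = max(0, 1 - 3.59/12.8401) = 0.7204
Step 3: prox(x) = [5.0424, 3.1977, 4.2967, 5.6082]
||prox(x)|| = 9.2501
Step 4: Proximal objective.
0.5*||prox-x||^2 = 6.4441
lambda*||prox|| = 33.2079
Total = 39.6519


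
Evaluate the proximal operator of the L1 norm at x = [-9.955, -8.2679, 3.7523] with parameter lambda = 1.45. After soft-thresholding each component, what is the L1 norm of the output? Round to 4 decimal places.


Soft-thresholding with lambda = 1.45:
prox(-9.955) = sign(-9.955)*max(|-9.955| - 1.45, 0) = -8.505
prox(-8.2679) = sign(-8.2679)*max(|-8.2679| - 1.45, 0) = -6.8179
prox(3.7523) = sign(3.7523)*max(|3.7523| - 1.45, 0) = 2.3023
prox(x) = [-8.505, -6.8179, 2.3023]
||prox(x)||_1 = 8.505 + 6.8179 + 2.3023 = 17.6252


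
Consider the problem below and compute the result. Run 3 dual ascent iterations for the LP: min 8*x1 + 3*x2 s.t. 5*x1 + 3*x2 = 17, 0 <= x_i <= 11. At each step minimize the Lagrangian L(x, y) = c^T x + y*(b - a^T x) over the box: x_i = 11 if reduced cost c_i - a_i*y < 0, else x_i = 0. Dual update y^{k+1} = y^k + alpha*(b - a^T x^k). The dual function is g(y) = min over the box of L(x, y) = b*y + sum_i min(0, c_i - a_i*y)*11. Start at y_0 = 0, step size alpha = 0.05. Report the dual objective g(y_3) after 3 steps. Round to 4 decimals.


Dual ascent for LP: min 8*x1 + 3*x2, 5*x1 + 3*x2 = 17, 0 <= x_i <= 11
Step 1: y^k = 0.0, reduced costs: (8.0, 3.0)
  x^k = (0.0, 0.0), subgradient = b - a^T x = 17.0
  y^{k+1} = 0.0 + 0.05*17.0 = 0.85
Step 2: y^k = 0.85, reduced costs: (3.75, 0.45)
  x^k = (0.0, 0.0), subgradient = b - a^T x = 17.0
  y^{k+1} = 0.85 + 0.05*17.0 = 1.7
Step 3: y^k = 1.7, reduced costs: (-0.5, -2.1)
  x^k = (11.0, 11.0), subgradient = b - a^T x = -71.0
  y^{k+1} = 1.7 + 0.05*-71.0 = -1.85
Dual objective at y_3 = -1.85: reduced costs (17.25, 8.55), box minimizer x = (0.0, 0.0)
g(y_3) = b*y + (c1 - a1*y)*x1 + (c2 - a2*y)*x2 = 17*(-1.85) + 17.25*0.0 + 8.55*0.0 = -31.45 + 0.0 + 0.0 = -31.45


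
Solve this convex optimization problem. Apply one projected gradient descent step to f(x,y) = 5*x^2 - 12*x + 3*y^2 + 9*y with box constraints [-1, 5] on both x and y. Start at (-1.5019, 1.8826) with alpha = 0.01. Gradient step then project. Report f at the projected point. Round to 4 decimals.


Step 1: Compute gradient at (-1.5019, 1.8826).
grad_x = 2*5*-1.5019 - 12 = -27.019
grad_y = 2*3*1.8826 + 9 = 20.2956
Step 2: Gradient step.
x_raw = -1.5019 - 0.01*-27.019 = -1.2317
y_raw = 1.8826 - 0.01*20.2956 = 1.6796
Step 3: Project onto [-1, 5].
x_proj = clip(-1.2317) = -1.0
y_proj = clip(1.6796) = 1.6796
Step 4: Evaluate f.
f(-1.0, 1.6796) = 40.5804


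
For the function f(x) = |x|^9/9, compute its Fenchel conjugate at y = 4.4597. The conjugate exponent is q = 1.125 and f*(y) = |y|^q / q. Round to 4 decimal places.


The conjugate exponent q satisfies 1/p + 1/q = 1.
p = 9, so q = 9/(9 - 1) = 1.125
|y|^q = 4.4597^1.125 = 5.3761
f*(4.4597) = 5.3761 / 1.125 = 4.7788


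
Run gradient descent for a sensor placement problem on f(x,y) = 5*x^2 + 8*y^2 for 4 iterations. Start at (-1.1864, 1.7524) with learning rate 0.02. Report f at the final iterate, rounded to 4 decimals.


Gradient descent on f(x,y) = 5*x^2 + 8*y^2.
Starting point: (-1.1864, 1.7524), alpha = 0.02
Step 1: grad_x = 2*5*-1.1864 = -11.864, grad_y = 2*8*1.7524 = 28.0384
  x_1 = -1.1864 - 0.02*-11.864 = -0.9491
  y_1 = 1.7524 - 0.02*28.0384 = 1.1916
Step 2: grad_x = 2*5*-0.9491 = -9.4912, grad_y = 2*8*1.1916 = 19.0661
  x_2 = -0.9491 - 0.02*-9.4912 = -0.7593
  y_2 = 1.1916 - 0.02*19.0661 = 0.8103
Step 3: grad_x = 2*5*-0.7593 = -7.593, grad_y = 2*8*0.8103 = 12.965
  x_3 = -0.7593 - 0.02*-7.593 = -0.6074
  y_3 = 0.8103 - 0.02*12.965 = 0.551
Step 4: grad_x = 2*5*-0.6074 = -6.0744, grad_y = 2*8*0.551 = 8.8162
  x_4 = -0.6074 - 0.02*-6.0744 = -0.4859
  y_4 = 0.551 - 0.02*8.8162 = 0.3747
f(-0.4859, 0.3747) = 5*(-0.4859)^2 + 8*0.3747^2 = 2.3039


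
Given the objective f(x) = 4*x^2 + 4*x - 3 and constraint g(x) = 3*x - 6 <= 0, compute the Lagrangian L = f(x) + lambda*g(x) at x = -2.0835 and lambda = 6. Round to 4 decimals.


Step 1: Evaluate f(x).
f(-2.0835) = 4*(-2.0835)^2 + 4*(-2.0835) - 3 = 6.0299
Step 2: Evaluate g(x).
g(-2.0835) = 3*-2.0835 - 6 = -12.2505
Step 3: Compute Lagrangian.
L = 6.0299 + 6*-12.2505 = -67.4731


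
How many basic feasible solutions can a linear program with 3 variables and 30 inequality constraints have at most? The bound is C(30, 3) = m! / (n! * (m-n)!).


Each vertex corresponds to some choice of n active constraints out of m, so the number of vertices is at most C(m, n) = m! / (n!(m-n)!).
m = 30, n = 3
Numerator: 30 * 29 * 28
Denominator: 3! = 6
C(30, 3) = 4060


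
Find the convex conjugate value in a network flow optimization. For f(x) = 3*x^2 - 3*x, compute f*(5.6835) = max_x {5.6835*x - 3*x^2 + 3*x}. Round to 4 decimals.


f*(y) = sup_x {y*x - a*x^2 - b*x} = sup_x {(y-b)*x - a*x^2}
FOC: (y - b) - 2a*x = 0 => x* = (y - b)/(2a)
x* = (5.6835 + 3)/(2*3) = 1.4473
f*(5.6835) = (y-b)^2/(4a) = (5.6835 + 3)^2/(4*3)
= 75.4032/12 = 6.2836


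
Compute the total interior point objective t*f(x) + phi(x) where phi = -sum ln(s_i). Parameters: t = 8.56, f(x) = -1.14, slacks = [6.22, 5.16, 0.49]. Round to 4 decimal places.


Step 1: Compute log-barrier.
ln values: [1.8278, 1.6409, -0.7133]
phi = -(1.8278 + 1.6409 - 0.7133) = -2.7554
Step 2: Compute augmented objective.
t*f(x) = 8.56*-1.14 = -9.7584
Total = -9.7584 - 2.7554 = -12.5138


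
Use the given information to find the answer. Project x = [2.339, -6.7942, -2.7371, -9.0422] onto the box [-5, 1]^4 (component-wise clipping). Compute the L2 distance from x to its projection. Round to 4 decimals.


Project each component onto [-5, 1].
clip(2.339) = 1.0, clip(-6.7942) = -5.0, clip(-2.7371) = -2.7371, clip(-9.0422) = -5.0
Projection = [1.0, -5.0, -2.7371, -5.0]
Squared diffs: [1.7929, 3.2192, 0.0, 16.3394]
Distance = sqrt(21.3515) = 4.6208


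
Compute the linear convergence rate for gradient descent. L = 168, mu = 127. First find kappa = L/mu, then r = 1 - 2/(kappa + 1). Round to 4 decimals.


Step 1: Compute the condition number.
kappa = L/mu = 168/127 = 1.3228
Step 2: Compute the convergence rate.
r = 1 - 2/(kappa + 1) = 1 - 2*mu/(L + mu) = (L - mu)/(L + mu) = 41/295 = 0.139


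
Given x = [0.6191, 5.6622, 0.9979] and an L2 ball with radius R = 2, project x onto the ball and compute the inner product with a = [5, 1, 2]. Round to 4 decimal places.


Step 1: Compute ||x|| (intermediates to 6 decimals).
||x|| = sqrt(0.6191^2 + 5.6622^2 + 0.9979^2) = 5.782698
Step 2: Project.
Since ||x|| > R, scale = R/||x|| = 2/5.782698 = 0.345859, proj(x) = scale * x
proj(x) = [0.214121, 1.958323, 0.345133]
Step 3: Dot product.
a^T * proj(x) = 5*0.214121 + 1*1.958323 + 2*0.345133 = 3.7192


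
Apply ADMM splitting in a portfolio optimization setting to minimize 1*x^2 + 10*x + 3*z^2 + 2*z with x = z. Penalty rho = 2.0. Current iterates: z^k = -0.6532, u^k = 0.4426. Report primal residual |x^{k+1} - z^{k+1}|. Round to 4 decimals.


ADMM iteration with rho = 2.0, z^k = -0.6532, u^k = 0.4426
Step 1: x-update.
Minimize 1*x^2 + 10*x + (2.0/2)*(x + 0.6532 + 0.4426)^2
FOC: (2*1 + 2.0)*x = -10 + 2.0*(-0.6532 - 0.4426)
x^{k+1} = -3.0479
Step 2: z-update.
Minimize 3*z^2 + 2*z + (2.0/2)*(-3.0479 - z + 0.4426)^2
FOC: (2*3 + 2.0)*z = -2 + 2.0*(-3.0479 + 0.4426)
z^{k+1} = -0.9013
Step 3: u-update.
u^{k+1} = 0.4426 - 3.0479 + 0.9013 = -1.704
Step 4: Primal residual = |-3.0479 + 0.9013| = 2.1466


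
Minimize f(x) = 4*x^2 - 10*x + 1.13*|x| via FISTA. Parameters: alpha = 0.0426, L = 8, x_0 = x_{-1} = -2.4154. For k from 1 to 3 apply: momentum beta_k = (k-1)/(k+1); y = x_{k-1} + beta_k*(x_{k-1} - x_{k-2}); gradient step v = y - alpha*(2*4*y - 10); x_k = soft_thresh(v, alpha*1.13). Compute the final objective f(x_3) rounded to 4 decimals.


FISTA on f(x) = 4*x^2 - 10*x + 1.13*|x|
L = 8, alpha = 0.0426
Iteration 1: beta = 0.0, y = -2.4154 + 0.0*(-2.4154 + 2.4154) = -2.4154
  grad(y) = -29.3232, v = y - alpha*grad = -1.1662
  prox(v) = soft_thresh(-1.1662, 0.0481) = -1.1181
Iteration 2: beta = 0.3333, y = -1.1181 + 0.3333*(-1.1181 + 2.4154) = -0.6857
  grad(y) = -15.4853, v = y - alpha*grad = -0.026
  prox(v) = soft_thresh(-0.026, 0.0481) = 0.0
Iteration 3: beta = 0.5, y = 0.0 + 0.5*(0.0 + 1.1181) = 0.559
  grad(y) = -5.5276, v = y - alpha*grad = 0.7945
  prox(v) = soft_thresh(0.7945, 0.0481) = 0.7464
f(x_3) = 4*0.7464^2 - 10*0.7464 + 1.13*|0.7464| = -4.3921


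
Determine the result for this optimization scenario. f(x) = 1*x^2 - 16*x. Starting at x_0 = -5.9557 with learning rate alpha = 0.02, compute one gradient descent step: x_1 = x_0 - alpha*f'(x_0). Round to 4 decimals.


We compute the gradient at x_0 and apply the update.
f'(x) = 2*x - 16
f'(-5.9557) = 2*-5.9557 - 16 = -27.9114
x_1 = -5.9557 - 0.02*-27.9114 = -5.3975


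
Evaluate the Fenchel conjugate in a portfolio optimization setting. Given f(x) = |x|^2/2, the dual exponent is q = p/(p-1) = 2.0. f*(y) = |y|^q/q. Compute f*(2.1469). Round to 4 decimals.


The conjugate exponent q satisfies 1/p + 1/q = 1.
p = 2, so q = 2/(2 - 1) = 2.0
|y|^q = 2.1469^2.0 = 4.6092
f*(2.1469) = 4.6092 / 2.0 = 2.3046


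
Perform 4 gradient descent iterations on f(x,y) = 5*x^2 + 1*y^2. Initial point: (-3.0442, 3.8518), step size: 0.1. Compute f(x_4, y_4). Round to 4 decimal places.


Gradient descent on f(x,y) = 5*x^2 + 1*y^2.
Starting point: (-3.0442, 3.8518), alpha = 0.1
Step 1: grad_x = 2*5*-3.0442 = -30.442, grad_y = 2*1*3.8518 = 7.7036
  x_1 = -3.0442 - 0.1*-30.442 = 0.0
  y_1 = 3.8518 - 0.1*7.7036 = 3.0814
Step 2: grad_x = 2*5*0.0 = 0.0, grad_y = 2*1*3.0814 = 6.1629
  x_2 = 0.0 - 0.1*0.0 = 0.0
  y_2 = 3.0814 - 0.1*6.1629 = 2.4652
Step 3: grad_x = 2*5*0.0 = 0.0, grad_y = 2*1*2.4652 = 4.9303
  x_3 = 0.0 - 0.1*0.0 = 0.0
  y_3 = 2.4652 - 0.1*4.9303 = 1.9721
Step 4: grad_x = 2*5*0.0 = 0.0, grad_y = 2*1*1.9721 = 3.9442
  x_4 = 0.0 - 0.1*0.0 = 0.0
  y_4 = 1.9721 - 0.1*3.9442 = 1.5777
f(0.0, 1.5777) = 5*0.0^2 + 1*1.5777^2 = 2.4891


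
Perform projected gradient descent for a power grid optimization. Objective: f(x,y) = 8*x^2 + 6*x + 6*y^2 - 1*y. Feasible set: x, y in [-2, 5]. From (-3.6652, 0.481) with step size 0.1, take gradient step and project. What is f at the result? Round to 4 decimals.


Step 1: Compute gradient at (-3.6652, 0.481).
grad_x = 2*8*-3.6652 + 6 = -52.6432
grad_y = 2*6*0.481 - 1 = 4.772
Step 2: Gradient step.
x_raw = -3.6652 - 0.1*-52.6432 = 1.5991
y_raw = 0.481 - 0.1*4.772 = 0.0038
Step 3: Project onto [-2, 5].
x_proj = clip(1.5991) = 1.5991
y_proj = clip(0.0038) = 0.0038
Step 4: Evaluate f.
f(1.5991, 0.0038) = 30.0485


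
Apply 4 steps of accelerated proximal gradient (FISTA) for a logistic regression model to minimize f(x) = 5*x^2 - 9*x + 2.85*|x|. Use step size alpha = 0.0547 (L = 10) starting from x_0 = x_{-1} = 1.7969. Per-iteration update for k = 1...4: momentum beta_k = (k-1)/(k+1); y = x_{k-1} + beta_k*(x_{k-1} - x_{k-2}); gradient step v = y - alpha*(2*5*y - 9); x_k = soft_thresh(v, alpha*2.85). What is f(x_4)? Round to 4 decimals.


FISTA on f(x) = 5*x^2 - 9*x + 2.85*|x|
L = 10, alpha = 0.0547
Iteration 1: beta = 0.0, y = 1.7969 + 0.0*(1.7969 - 1.7969) = 1.7969
  grad(y) = 8.969, v = y - alpha*grad = 1.3063
  prox(v) = soft_thresh(1.3063, 0.1559) = 1.1504
Iteration 2: beta = 0.3333, y = 1.1504 + 0.3333*(1.1504 - 1.7969) = 0.9349
  grad(y) = 0.349, v = y - alpha*grad = 0.9158
  prox(v) = soft_thresh(0.9158, 0.1559) = 0.7599
Iteration 3: beta = 0.5, y = 0.7599 + 0.5*(0.7599 - 1.1504) = 0.5647
  grad(y) = -3.3533, v = y - alpha*grad = 0.7481
  prox(v) = soft_thresh(0.7481, 0.1559) = 0.5922
Iteration 4: beta = 0.6, y = 0.5922 + 0.6*(0.5922 - 0.7599) = 0.4916
  grad(y) = -4.0843, v = y - alpha*grad = 0.715
  prox(v) = soft_thresh(0.715, 0.1559) = 0.5591
f(x_4) = 5*0.5591^2 - 9*0.5591 + 2.85*|0.5591| = -1.8755


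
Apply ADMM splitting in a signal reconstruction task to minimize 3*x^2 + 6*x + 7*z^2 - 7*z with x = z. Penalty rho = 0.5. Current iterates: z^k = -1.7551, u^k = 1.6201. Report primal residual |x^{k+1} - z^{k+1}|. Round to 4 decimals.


ADMM iteration with rho = 0.5, z^k = -1.7551, u^k = 1.6201
Step 1: x-update.
Minimize 3*x^2 + 6*x + (0.5/2)*(x + 1.7551 + 1.6201)^2
FOC: (2*3 + 0.5)*x = -6 + 0.5*(-1.7551 - 1.6201)
x^{k+1} = -1.1827
Step 2: z-update.
Minimize 7*z^2 - 7*z + (0.5/2)*(-1.1827 - z + 1.6201)^2
FOC: (2*7 + 0.5)*z = 7 + 0.5*(-1.1827 + 1.6201)
z^{k+1} = 0.4978
Step 3: u-update.
u^{k+1} = 1.6201 - 1.1827 - 0.4978 = -0.0604
Step 4: Primal residual = |-1.1827 - 0.4978| = 1.6805


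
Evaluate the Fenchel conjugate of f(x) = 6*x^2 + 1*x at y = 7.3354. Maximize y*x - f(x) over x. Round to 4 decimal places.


f*(y) = sup_x {y*x - a*x^2 - b*x} = sup_x {(y-b)*x - a*x^2}
FOC: (y - b) - 2a*x = 0 => x* = (y - b)/(2a)
x* = (7.3354 - 1)/(2*6) = 0.528
f*(7.3354) = (y-b)^2/(4a) = (7.3354 - 1)^2/(4*6)
= 40.1373/24 = 1.6724


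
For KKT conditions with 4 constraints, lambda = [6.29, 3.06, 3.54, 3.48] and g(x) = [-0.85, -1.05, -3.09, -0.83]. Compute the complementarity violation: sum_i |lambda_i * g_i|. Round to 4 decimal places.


KKT complementary slackness check:
lambda_1 * g_1 = 6.29 * -0.85 = -5.3465
lambda_2 * g_2 = 3.06 * -1.05 = -3.213
lambda_3 * g_3 = 3.54 * -3.09 = -10.9386
lambda_4 * g_4 = 3.48 * -0.83 = -2.8884
Total violation = 5.3465 + 3.213 + 10.9386 + 2.8884 = 22.3865


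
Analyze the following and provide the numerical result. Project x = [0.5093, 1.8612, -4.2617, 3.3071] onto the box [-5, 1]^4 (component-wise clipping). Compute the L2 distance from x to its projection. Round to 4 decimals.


Project each component onto [-5, 1].
clip(0.5093) = 0.5093, clip(1.8612) = 1.0, clip(-4.2617) = -4.2617, clip(3.3071) = 1.0
Projection = [0.5093, 1.0, -4.2617, 1.0]
Squared diffs: [0.0, 0.7417, 0.0, 5.3227]
Distance = sqrt(6.0644) = 2.4626


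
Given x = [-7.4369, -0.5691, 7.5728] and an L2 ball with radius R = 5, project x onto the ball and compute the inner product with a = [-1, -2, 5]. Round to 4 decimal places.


Step 1: Compute ||x|| (intermediates to 6 decimals).
||x|| = sqrt((-7.4369)^2 + (-0.5691)^2 + 7.5728^2) = 10.629142
Step 2: Project.
Since ||x|| > R, scale = R/||x|| = 5/10.629142 = 0.470405, proj(x) = scale * x
proj(x) = [-3.498355, -0.267707, 3.562283]
Step 3: Dot product.
a^T * proj(x) = -1*(-3.498355) - 2*(-0.267707) + 5*3.562283 = 21.8452


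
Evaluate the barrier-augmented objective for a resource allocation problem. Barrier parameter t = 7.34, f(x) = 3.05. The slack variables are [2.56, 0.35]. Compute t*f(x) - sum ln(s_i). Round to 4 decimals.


Step 1: Compute log-barrier.
ln values: [0.94, -1.0498]
phi = -(0.94 - 1.0498) = 0.1098
Step 2: Compute augmented objective.
t*f(x) = 7.34*3.05 = 22.387
Total = 22.387 + 0.1098 = 22.4968


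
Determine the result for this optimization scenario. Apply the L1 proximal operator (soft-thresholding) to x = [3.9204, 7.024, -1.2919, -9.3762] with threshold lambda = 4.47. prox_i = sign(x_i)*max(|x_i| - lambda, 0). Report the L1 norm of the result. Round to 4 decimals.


Soft-thresholding with lambda = 4.47:
prox(3.9204) = sign(3.9204)*max(|3.9204| - 4.47, 0) = 0.0
prox(7.024) = sign(7.024)*max(|7.024| - 4.47, 0) = 2.554
prox(-1.2919) = sign(-1.2919)*max(|-1.2919| - 4.47, 0) = 0.0
prox(-9.3762) = sign(-9.3762)*max(|-9.3762| - 4.47, 0) = -4.9062
prox(x) = [0.0, 2.554, 0.0, -4.9062]
||prox(x)||_1 = 0.0 + 2.554 + 0.0 + 4.9062 = 7.4602


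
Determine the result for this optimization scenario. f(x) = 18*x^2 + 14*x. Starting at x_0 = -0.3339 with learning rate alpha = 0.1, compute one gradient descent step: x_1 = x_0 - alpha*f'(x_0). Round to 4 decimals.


We compute the gradient at x_0 and apply the update.
f'(x) = 36*x + 14
f'(-0.3339) = 36*-0.3339 + 14 = 1.9796
x_1 = -0.3339 - 0.1*1.9796 = -0.5319


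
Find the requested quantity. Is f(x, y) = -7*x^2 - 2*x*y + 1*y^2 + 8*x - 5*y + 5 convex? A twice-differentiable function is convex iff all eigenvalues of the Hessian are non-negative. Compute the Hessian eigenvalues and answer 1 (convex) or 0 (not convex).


The Hessian of f(x,y) = -7*x^2 - 2*x*y + 1*y^2 + 8*x - 5*y + 5 is:
H = [[-14, -2], [-2, 2]]
Trace = -14 + 2 = -12
Determinant = -14*2 - (-2)^2 = -32
Discriminant = (-12)^2 - 4*-32 = 272.0
Eigenvalues: lambda_1 = -14.2462, lambda_2 = 2.2462
The function is not convex.

0


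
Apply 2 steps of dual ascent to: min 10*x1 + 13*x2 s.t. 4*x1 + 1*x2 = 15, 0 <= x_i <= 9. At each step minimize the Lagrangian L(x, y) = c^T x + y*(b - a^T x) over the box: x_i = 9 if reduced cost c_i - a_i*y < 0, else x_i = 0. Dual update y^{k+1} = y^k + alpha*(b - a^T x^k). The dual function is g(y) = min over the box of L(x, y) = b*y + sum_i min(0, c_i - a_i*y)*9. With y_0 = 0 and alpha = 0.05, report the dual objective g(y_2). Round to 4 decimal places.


Dual ascent for LP: min 10*x1 + 13*x2, 4*x1 + 1*x2 = 15, 0 <= x_i <= 9
Step 1: y^k = 0.0, reduced costs: (10.0, 13.0)
  x^k = (0.0, 0.0), subgradient = b - a^T x = 15.0
  y^{k+1} = 0.0 + 0.05*15.0 = 0.75
Step 2: y^k = 0.75, reduced costs: (7.0, 12.25)
  x^k = (0.0, 0.0), subgradient = b - a^T x = 15.0
  y^{k+1} = 0.75 + 0.05*15.0 = 1.5
Dual objective at y_2 = 1.5: reduced costs (4.0, 11.5), box minimizer x = (0.0, 0.0)
g(y_2) = b*y + (c1 - a1*y)*x1 + (c2 - a2*y)*x2 = 15*1.5 + 4.0*0.0 + 11.5*0.0 = 22.5 + 0.0 + 0.0 = 22.5


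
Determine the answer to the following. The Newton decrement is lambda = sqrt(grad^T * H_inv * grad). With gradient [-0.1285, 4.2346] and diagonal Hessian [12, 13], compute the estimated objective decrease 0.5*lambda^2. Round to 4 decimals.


Step 1: H is diagonal, so H^(-1) * g = [-0.0107, 0.3257].
Step 2: g^T H^(-1) g = sum_i g_i^2 / H_ii
  = (-0.1285)^2/12 + (4.2346)^2/13
  = 0.0014 + 1.3794 = 1.3807
Step 3: Objective decrease = 0.5 * g^T H^(-1) g = 0.6904


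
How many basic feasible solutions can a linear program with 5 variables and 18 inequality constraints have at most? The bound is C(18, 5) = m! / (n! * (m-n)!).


Each vertex corresponds to some choice of n active constraints out of m, so the number of vertices is at most C(m, n) = m! / (n!(m-n)!).
m = 18, n = 5
Numerator: 18 * 17 * 16 * 15 * 14
Denominator: 5! = 120
C(18, 5) = 8568


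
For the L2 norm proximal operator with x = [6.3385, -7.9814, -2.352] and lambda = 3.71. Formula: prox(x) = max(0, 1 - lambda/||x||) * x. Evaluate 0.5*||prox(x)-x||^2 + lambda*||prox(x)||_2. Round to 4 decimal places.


Step 1: Compute ||x||.
||x|| = 10.46
Step 2: Compute scaling factor.
scale = max(0, 1 - 3.71/10.46) = 0.6453
Step 3: prox(x) = [4.0903, -5.1505, -1.5178]
||prox(x)|| = 6.75
Step 4: Proximal objective.
0.5*||prox-x||^2 = 6.8821
lambda*||prox|| = 25.0425
Total = 31.9245


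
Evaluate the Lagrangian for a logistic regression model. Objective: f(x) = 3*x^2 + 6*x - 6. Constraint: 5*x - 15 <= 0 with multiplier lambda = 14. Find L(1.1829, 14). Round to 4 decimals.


Step 1: Evaluate f(x).
f(1.1829) = 3*1.1829^2 + 6*1.1829 - 6 = 5.2952
Step 2: Evaluate g(x).
g(1.1829) = 5*1.1829 - 15 = -9.0855
Step 3: Compute Lagrangian.
L = 5.2952 + 14*-9.0855 = -121.9018


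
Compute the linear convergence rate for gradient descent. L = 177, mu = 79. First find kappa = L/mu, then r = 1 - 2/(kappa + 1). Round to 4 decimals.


Step 1: Compute the condition number.
kappa = L/mu = 177/79 = 2.2405
Step 2: Compute the convergence rate.
r = 1 - 2/(kappa + 1) = 1 - 2*mu/(L + mu) = (L - mu)/(L + mu) = 98/256 = 0.3828


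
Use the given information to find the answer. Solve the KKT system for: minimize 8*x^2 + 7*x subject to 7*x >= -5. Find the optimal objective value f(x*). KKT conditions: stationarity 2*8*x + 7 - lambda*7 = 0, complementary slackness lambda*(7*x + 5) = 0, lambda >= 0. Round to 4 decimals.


Step 1: Try lambda = 0 (constraint inactive).
Stationarity: 2*8*x + 7 = 0
x* = -7/(2*8) = -0.4375
Check constraint: 7*-0.4375 = -3.0625 >= -5 -- satisfied.
Step 2: Compute optimal value.
f(x*) = 8*(-0.4375)^2 + 7*(-0.4375) = -1.5313


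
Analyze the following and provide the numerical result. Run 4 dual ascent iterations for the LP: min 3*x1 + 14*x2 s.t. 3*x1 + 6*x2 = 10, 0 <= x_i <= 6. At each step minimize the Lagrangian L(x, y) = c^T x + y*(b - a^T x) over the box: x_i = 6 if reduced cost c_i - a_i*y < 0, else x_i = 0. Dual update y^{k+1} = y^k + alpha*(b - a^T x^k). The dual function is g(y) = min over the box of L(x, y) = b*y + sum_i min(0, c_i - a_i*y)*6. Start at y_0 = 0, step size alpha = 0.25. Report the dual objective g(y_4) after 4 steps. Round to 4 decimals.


Dual ascent for LP: min 3*x1 + 14*x2, 3*x1 + 6*x2 = 10, 0 <= x_i <= 6
Step 1: y^k = 0.0, reduced costs: (3.0, 14.0)
  x^k = (0.0, 0.0), subgradient = b - a^T x = 10.0
  y^{k+1} = 0.0 + 0.25*10.0 = 2.5
Step 2: y^k = 2.5, reduced costs: (-4.5, -1.0)
  x^k = (6.0, 6.0), subgradient = b - a^T x = -44.0
  y^{k+1} = 2.5 + 0.25*-44.0 = -8.5
Step 3: y^k = -8.5, reduced costs: (28.5, 65.0)
  x^k = (0.0, 0.0), subgradient = b - a^T x = 10.0
  y^{k+1} = -8.5 + 0.25*10.0 = -6.0
Step 4: y^k = -6.0, reduced costs: (21.0, 50.0)
  x^k = (0.0, 0.0), subgradient = b - a^T x = 10.0
  y^{k+1} = -6.0 + 0.25*10.0 = -3.5
Dual objective at y_4 = -3.5: reduced costs (13.5, 35.0), box minimizer x = (0.0, 0.0)
g(y_4) = b*y + (c1 - a1*y)*x1 + (c2 - a2*y)*x2 = 10*(-3.5) + 13.5*0.0 + 35.0*0.0 = -35.0 + 0.0 + 0.0 = -35.0


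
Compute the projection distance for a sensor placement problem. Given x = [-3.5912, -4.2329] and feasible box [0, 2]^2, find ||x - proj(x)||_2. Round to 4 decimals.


Project each component onto [0, 2].
clip(-3.5912) = 0.0, clip(-4.2329) = 0.0
Projection = [0.0, 0.0]
Squared diffs: [12.8967, 17.9174]
Distance = sqrt(30.8141) = 5.5511


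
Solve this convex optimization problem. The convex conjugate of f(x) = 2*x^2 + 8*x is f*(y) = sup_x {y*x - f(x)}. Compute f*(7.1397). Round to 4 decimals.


f*(y) = sup_x {y*x - a*x^2 - b*x} = sup_x {(y-b)*x - a*x^2}
FOC: (y - b) - 2a*x = 0 => x* = (y - b)/(2a)
x* = (7.1397 - 8)/(2*2) = -0.2151
f*(7.1397) = (y-b)^2/(4a) = (7.1397 - 8)^2/(4*2)
= 0.7401/8 = 0.0925
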